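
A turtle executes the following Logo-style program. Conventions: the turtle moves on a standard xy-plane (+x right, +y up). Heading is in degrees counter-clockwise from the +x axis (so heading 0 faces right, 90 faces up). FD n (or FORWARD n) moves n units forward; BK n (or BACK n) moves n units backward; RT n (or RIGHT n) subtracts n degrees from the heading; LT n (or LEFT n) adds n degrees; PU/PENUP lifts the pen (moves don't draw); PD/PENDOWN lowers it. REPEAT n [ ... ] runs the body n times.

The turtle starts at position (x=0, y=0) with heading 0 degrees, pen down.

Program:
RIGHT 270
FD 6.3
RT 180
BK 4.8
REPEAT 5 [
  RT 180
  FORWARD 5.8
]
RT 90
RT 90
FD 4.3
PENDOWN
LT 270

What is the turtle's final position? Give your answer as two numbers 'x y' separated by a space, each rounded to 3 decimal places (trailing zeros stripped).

Executing turtle program step by step:
Start: pos=(0,0), heading=0, pen down
RT 270: heading 0 -> 90
FD 6.3: (0,0) -> (0,6.3) [heading=90, draw]
RT 180: heading 90 -> 270
BK 4.8: (0,6.3) -> (0,11.1) [heading=270, draw]
REPEAT 5 [
  -- iteration 1/5 --
  RT 180: heading 270 -> 90
  FD 5.8: (0,11.1) -> (0,16.9) [heading=90, draw]
  -- iteration 2/5 --
  RT 180: heading 90 -> 270
  FD 5.8: (0,16.9) -> (0,11.1) [heading=270, draw]
  -- iteration 3/5 --
  RT 180: heading 270 -> 90
  FD 5.8: (0,11.1) -> (0,16.9) [heading=90, draw]
  -- iteration 4/5 --
  RT 180: heading 90 -> 270
  FD 5.8: (0,16.9) -> (0,11.1) [heading=270, draw]
  -- iteration 5/5 --
  RT 180: heading 270 -> 90
  FD 5.8: (0,11.1) -> (0,16.9) [heading=90, draw]
]
RT 90: heading 90 -> 0
RT 90: heading 0 -> 270
FD 4.3: (0,16.9) -> (0,12.6) [heading=270, draw]
PD: pen down
LT 270: heading 270 -> 180
Final: pos=(0,12.6), heading=180, 8 segment(s) drawn

Answer: 0 12.6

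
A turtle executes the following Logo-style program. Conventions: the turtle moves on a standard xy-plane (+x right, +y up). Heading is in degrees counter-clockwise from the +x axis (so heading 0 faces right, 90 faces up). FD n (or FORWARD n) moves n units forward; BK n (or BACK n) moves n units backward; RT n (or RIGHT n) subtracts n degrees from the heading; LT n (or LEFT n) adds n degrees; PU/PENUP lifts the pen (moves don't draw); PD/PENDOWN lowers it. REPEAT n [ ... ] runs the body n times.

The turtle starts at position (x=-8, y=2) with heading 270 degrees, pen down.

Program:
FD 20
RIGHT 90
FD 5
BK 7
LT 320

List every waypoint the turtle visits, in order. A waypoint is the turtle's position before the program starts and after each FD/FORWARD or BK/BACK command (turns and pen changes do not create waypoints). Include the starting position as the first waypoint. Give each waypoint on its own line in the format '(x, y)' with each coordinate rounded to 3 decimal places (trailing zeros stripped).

Executing turtle program step by step:
Start: pos=(-8,2), heading=270, pen down
FD 20: (-8,2) -> (-8,-18) [heading=270, draw]
RT 90: heading 270 -> 180
FD 5: (-8,-18) -> (-13,-18) [heading=180, draw]
BK 7: (-13,-18) -> (-6,-18) [heading=180, draw]
LT 320: heading 180 -> 140
Final: pos=(-6,-18), heading=140, 3 segment(s) drawn
Waypoints (4 total):
(-8, 2)
(-8, -18)
(-13, -18)
(-6, -18)

Answer: (-8, 2)
(-8, -18)
(-13, -18)
(-6, -18)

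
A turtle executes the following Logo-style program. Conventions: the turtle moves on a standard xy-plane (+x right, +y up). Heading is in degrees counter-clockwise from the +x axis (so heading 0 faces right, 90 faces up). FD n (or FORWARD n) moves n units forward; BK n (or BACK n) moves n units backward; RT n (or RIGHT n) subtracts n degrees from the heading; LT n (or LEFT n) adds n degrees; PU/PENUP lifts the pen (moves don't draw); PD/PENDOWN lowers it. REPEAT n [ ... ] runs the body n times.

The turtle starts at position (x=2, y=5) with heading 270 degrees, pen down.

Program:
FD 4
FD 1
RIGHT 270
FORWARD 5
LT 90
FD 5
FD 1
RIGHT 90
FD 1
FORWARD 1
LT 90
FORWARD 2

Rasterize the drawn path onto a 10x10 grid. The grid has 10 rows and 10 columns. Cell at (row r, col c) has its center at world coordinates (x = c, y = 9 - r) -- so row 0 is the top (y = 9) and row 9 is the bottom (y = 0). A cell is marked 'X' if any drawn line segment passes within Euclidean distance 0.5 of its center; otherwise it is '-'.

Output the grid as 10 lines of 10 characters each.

Answer: ----------
---------X
---------X
-------XXX
--X----X--
--X----X--
--X----X--
--X----X--
--X----X--
--XXXXXX--

Derivation:
Segment 0: (2,5) -> (2,1)
Segment 1: (2,1) -> (2,0)
Segment 2: (2,0) -> (7,0)
Segment 3: (7,0) -> (7,5)
Segment 4: (7,5) -> (7,6)
Segment 5: (7,6) -> (8,6)
Segment 6: (8,6) -> (9,6)
Segment 7: (9,6) -> (9,8)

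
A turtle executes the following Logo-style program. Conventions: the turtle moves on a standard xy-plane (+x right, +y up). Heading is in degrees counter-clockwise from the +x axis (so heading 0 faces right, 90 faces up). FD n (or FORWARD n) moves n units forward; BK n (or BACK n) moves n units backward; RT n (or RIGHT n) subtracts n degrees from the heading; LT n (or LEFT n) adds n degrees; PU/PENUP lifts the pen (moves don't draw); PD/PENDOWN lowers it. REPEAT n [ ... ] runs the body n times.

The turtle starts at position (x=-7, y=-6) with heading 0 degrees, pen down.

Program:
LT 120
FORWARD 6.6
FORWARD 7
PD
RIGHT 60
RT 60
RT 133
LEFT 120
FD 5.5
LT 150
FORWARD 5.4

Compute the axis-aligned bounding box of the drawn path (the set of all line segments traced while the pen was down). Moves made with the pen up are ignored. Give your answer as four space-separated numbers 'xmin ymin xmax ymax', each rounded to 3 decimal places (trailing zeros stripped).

Answer: -13.8 -6 -7 8.224

Derivation:
Executing turtle program step by step:
Start: pos=(-7,-6), heading=0, pen down
LT 120: heading 0 -> 120
FD 6.6: (-7,-6) -> (-10.3,-0.284) [heading=120, draw]
FD 7: (-10.3,-0.284) -> (-13.8,5.778) [heading=120, draw]
PD: pen down
RT 60: heading 120 -> 60
RT 60: heading 60 -> 0
RT 133: heading 0 -> 227
LT 120: heading 227 -> 347
FD 5.5: (-13.8,5.778) -> (-8.441,4.541) [heading=347, draw]
LT 150: heading 347 -> 137
FD 5.4: (-8.441,4.541) -> (-12.39,8.224) [heading=137, draw]
Final: pos=(-12.39,8.224), heading=137, 4 segment(s) drawn

Segment endpoints: x in {-13.8, -12.39, -10.3, -8.441, -7}, y in {-6, -0.284, 4.541, 5.778, 8.224}
xmin=-13.8, ymin=-6, xmax=-7, ymax=8.224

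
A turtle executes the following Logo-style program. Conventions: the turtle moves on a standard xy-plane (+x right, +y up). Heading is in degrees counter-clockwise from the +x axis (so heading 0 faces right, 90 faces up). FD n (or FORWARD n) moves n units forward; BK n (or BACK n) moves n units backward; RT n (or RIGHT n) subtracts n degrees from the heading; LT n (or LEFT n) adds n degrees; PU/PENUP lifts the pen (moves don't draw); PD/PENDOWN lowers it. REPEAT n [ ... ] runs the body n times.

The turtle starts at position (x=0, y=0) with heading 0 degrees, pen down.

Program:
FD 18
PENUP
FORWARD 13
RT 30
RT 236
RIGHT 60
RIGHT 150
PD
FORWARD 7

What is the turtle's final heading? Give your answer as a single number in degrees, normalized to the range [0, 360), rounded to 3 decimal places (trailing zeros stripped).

Executing turtle program step by step:
Start: pos=(0,0), heading=0, pen down
FD 18: (0,0) -> (18,0) [heading=0, draw]
PU: pen up
FD 13: (18,0) -> (31,0) [heading=0, move]
RT 30: heading 0 -> 330
RT 236: heading 330 -> 94
RT 60: heading 94 -> 34
RT 150: heading 34 -> 244
PD: pen down
FD 7: (31,0) -> (27.931,-6.292) [heading=244, draw]
Final: pos=(27.931,-6.292), heading=244, 2 segment(s) drawn

Answer: 244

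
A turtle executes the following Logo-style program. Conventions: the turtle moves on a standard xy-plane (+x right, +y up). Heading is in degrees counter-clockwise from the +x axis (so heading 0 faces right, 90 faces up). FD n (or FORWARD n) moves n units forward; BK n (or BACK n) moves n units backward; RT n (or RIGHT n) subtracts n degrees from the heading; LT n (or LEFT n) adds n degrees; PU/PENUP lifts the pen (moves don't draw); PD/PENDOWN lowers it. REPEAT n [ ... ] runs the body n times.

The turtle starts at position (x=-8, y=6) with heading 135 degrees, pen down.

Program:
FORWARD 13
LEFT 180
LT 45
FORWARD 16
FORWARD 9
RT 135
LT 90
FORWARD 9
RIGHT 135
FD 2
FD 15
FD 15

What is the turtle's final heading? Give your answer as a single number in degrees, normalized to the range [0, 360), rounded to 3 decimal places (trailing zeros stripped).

Executing turtle program step by step:
Start: pos=(-8,6), heading=135, pen down
FD 13: (-8,6) -> (-17.192,15.192) [heading=135, draw]
LT 180: heading 135 -> 315
LT 45: heading 315 -> 0
FD 16: (-17.192,15.192) -> (-1.192,15.192) [heading=0, draw]
FD 9: (-1.192,15.192) -> (7.808,15.192) [heading=0, draw]
RT 135: heading 0 -> 225
LT 90: heading 225 -> 315
FD 9: (7.808,15.192) -> (14.172,8.828) [heading=315, draw]
RT 135: heading 315 -> 180
FD 2: (14.172,8.828) -> (12.172,8.828) [heading=180, draw]
FD 15: (12.172,8.828) -> (-2.828,8.828) [heading=180, draw]
FD 15: (-2.828,8.828) -> (-17.828,8.828) [heading=180, draw]
Final: pos=(-17.828,8.828), heading=180, 7 segment(s) drawn

Answer: 180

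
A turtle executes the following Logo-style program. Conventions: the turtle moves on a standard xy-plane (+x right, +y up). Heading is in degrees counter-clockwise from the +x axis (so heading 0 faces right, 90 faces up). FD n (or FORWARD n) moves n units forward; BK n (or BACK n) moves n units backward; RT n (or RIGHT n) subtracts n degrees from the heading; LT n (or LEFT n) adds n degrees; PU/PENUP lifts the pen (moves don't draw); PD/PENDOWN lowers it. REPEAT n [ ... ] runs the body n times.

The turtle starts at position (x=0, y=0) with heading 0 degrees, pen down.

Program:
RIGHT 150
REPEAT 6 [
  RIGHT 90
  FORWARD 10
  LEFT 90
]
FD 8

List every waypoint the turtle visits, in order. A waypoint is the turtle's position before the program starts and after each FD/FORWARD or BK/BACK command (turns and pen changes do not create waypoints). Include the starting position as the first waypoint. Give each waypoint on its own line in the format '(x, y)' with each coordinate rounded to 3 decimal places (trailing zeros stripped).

Executing turtle program step by step:
Start: pos=(0,0), heading=0, pen down
RT 150: heading 0 -> 210
REPEAT 6 [
  -- iteration 1/6 --
  RT 90: heading 210 -> 120
  FD 10: (0,0) -> (-5,8.66) [heading=120, draw]
  LT 90: heading 120 -> 210
  -- iteration 2/6 --
  RT 90: heading 210 -> 120
  FD 10: (-5,8.66) -> (-10,17.321) [heading=120, draw]
  LT 90: heading 120 -> 210
  -- iteration 3/6 --
  RT 90: heading 210 -> 120
  FD 10: (-10,17.321) -> (-15,25.981) [heading=120, draw]
  LT 90: heading 120 -> 210
  -- iteration 4/6 --
  RT 90: heading 210 -> 120
  FD 10: (-15,25.981) -> (-20,34.641) [heading=120, draw]
  LT 90: heading 120 -> 210
  -- iteration 5/6 --
  RT 90: heading 210 -> 120
  FD 10: (-20,34.641) -> (-25,43.301) [heading=120, draw]
  LT 90: heading 120 -> 210
  -- iteration 6/6 --
  RT 90: heading 210 -> 120
  FD 10: (-25,43.301) -> (-30,51.962) [heading=120, draw]
  LT 90: heading 120 -> 210
]
FD 8: (-30,51.962) -> (-36.928,47.962) [heading=210, draw]
Final: pos=(-36.928,47.962), heading=210, 7 segment(s) drawn
Waypoints (8 total):
(0, 0)
(-5, 8.66)
(-10, 17.321)
(-15, 25.981)
(-20, 34.641)
(-25, 43.301)
(-30, 51.962)
(-36.928, 47.962)

Answer: (0, 0)
(-5, 8.66)
(-10, 17.321)
(-15, 25.981)
(-20, 34.641)
(-25, 43.301)
(-30, 51.962)
(-36.928, 47.962)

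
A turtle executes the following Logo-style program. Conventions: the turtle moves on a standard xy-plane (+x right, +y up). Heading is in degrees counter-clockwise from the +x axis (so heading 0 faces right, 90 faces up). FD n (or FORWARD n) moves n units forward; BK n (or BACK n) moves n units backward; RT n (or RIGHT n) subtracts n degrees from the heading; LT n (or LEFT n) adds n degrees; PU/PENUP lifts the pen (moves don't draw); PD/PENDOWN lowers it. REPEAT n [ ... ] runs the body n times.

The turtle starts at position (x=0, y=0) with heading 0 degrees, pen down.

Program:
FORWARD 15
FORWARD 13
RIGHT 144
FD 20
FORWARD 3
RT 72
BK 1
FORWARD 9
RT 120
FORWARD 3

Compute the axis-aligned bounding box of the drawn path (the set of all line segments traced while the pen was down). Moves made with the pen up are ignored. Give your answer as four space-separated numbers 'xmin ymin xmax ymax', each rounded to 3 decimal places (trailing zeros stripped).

Answer: 0 -14.107 28 0

Derivation:
Executing turtle program step by step:
Start: pos=(0,0), heading=0, pen down
FD 15: (0,0) -> (15,0) [heading=0, draw]
FD 13: (15,0) -> (28,0) [heading=0, draw]
RT 144: heading 0 -> 216
FD 20: (28,0) -> (11.82,-11.756) [heading=216, draw]
FD 3: (11.82,-11.756) -> (9.393,-13.519) [heading=216, draw]
RT 72: heading 216 -> 144
BK 1: (9.393,-13.519) -> (10.202,-14.107) [heading=144, draw]
FD 9: (10.202,-14.107) -> (2.92,-8.817) [heading=144, draw]
RT 120: heading 144 -> 24
FD 3: (2.92,-8.817) -> (5.661,-7.597) [heading=24, draw]
Final: pos=(5.661,-7.597), heading=24, 7 segment(s) drawn

Segment endpoints: x in {0, 2.92, 5.661, 9.393, 10.202, 11.82, 15, 28}, y in {-14.107, -13.519, -11.756, -8.817, -7.597, 0}
xmin=0, ymin=-14.107, xmax=28, ymax=0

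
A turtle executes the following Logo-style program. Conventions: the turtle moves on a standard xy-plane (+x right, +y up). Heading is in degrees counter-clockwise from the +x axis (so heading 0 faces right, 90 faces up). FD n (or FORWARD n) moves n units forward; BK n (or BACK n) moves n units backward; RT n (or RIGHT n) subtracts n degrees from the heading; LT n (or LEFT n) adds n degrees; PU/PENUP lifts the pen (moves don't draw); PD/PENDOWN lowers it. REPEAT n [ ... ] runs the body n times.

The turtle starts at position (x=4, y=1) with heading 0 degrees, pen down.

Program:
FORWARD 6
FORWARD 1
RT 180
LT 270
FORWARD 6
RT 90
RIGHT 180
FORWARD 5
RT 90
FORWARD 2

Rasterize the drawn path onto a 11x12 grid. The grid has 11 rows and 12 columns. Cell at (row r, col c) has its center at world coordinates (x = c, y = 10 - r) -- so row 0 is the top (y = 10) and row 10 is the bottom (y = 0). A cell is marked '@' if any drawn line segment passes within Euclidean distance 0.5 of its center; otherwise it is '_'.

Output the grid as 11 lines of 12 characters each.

Segment 0: (4,1) -> (10,1)
Segment 1: (10,1) -> (11,1)
Segment 2: (11,1) -> (11,7)
Segment 3: (11,7) -> (6,7)
Segment 4: (6,7) -> (6,9)

Answer: ____________
______@_____
______@_____
______@@@@@@
___________@
___________@
___________@
___________@
___________@
____@@@@@@@@
____________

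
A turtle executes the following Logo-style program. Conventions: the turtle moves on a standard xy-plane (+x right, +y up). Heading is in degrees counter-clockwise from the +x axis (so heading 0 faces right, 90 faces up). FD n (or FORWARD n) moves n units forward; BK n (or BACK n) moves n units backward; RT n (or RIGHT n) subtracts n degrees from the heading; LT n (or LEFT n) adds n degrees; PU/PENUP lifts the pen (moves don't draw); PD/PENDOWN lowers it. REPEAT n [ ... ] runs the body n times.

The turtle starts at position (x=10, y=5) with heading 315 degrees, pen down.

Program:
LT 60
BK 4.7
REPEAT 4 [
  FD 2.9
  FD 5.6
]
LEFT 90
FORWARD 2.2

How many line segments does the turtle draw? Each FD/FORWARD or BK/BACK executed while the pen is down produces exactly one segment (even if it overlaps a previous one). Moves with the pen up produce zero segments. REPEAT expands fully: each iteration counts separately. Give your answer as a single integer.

Executing turtle program step by step:
Start: pos=(10,5), heading=315, pen down
LT 60: heading 315 -> 15
BK 4.7: (10,5) -> (5.46,3.784) [heading=15, draw]
REPEAT 4 [
  -- iteration 1/4 --
  FD 2.9: (5.46,3.784) -> (8.261,4.534) [heading=15, draw]
  FD 5.6: (8.261,4.534) -> (13.671,5.984) [heading=15, draw]
  -- iteration 2/4 --
  FD 2.9: (13.671,5.984) -> (16.472,6.734) [heading=15, draw]
  FD 5.6: (16.472,6.734) -> (21.881,8.183) [heading=15, draw]
  -- iteration 3/4 --
  FD 2.9: (21.881,8.183) -> (24.682,8.934) [heading=15, draw]
  FD 5.6: (24.682,8.934) -> (30.091,10.383) [heading=15, draw]
  -- iteration 4/4 --
  FD 2.9: (30.091,10.383) -> (32.892,11.134) [heading=15, draw]
  FD 5.6: (32.892,11.134) -> (38.302,12.583) [heading=15, draw]
]
LT 90: heading 15 -> 105
FD 2.2: (38.302,12.583) -> (37.732,14.708) [heading=105, draw]
Final: pos=(37.732,14.708), heading=105, 10 segment(s) drawn
Segments drawn: 10

Answer: 10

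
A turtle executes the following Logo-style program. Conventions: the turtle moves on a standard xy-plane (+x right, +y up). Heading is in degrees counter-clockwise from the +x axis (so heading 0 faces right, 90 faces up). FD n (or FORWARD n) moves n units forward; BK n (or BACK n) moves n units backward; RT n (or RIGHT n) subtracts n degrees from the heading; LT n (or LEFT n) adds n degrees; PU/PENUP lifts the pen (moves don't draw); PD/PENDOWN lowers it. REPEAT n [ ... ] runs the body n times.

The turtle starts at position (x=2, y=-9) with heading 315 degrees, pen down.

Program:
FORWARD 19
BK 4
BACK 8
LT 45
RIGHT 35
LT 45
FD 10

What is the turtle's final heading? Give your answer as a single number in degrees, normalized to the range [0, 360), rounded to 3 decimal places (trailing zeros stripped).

Executing turtle program step by step:
Start: pos=(2,-9), heading=315, pen down
FD 19: (2,-9) -> (15.435,-22.435) [heading=315, draw]
BK 4: (15.435,-22.435) -> (12.607,-19.607) [heading=315, draw]
BK 8: (12.607,-19.607) -> (6.95,-13.95) [heading=315, draw]
LT 45: heading 315 -> 0
RT 35: heading 0 -> 325
LT 45: heading 325 -> 10
FD 10: (6.95,-13.95) -> (16.798,-12.213) [heading=10, draw]
Final: pos=(16.798,-12.213), heading=10, 4 segment(s) drawn

Answer: 10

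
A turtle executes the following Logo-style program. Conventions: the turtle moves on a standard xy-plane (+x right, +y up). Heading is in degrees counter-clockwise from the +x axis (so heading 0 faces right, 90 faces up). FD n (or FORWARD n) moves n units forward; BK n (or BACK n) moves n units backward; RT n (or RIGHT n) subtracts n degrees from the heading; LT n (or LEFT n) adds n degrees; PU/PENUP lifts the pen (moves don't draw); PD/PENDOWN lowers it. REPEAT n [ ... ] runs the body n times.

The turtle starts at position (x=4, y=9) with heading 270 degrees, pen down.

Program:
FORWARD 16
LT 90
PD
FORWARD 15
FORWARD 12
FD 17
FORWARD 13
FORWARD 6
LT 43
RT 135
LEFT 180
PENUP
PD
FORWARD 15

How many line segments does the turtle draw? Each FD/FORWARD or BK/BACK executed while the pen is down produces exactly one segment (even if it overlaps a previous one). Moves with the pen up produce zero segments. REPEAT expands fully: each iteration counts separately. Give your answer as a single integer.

Answer: 7

Derivation:
Executing turtle program step by step:
Start: pos=(4,9), heading=270, pen down
FD 16: (4,9) -> (4,-7) [heading=270, draw]
LT 90: heading 270 -> 0
PD: pen down
FD 15: (4,-7) -> (19,-7) [heading=0, draw]
FD 12: (19,-7) -> (31,-7) [heading=0, draw]
FD 17: (31,-7) -> (48,-7) [heading=0, draw]
FD 13: (48,-7) -> (61,-7) [heading=0, draw]
FD 6: (61,-7) -> (67,-7) [heading=0, draw]
LT 43: heading 0 -> 43
RT 135: heading 43 -> 268
LT 180: heading 268 -> 88
PU: pen up
PD: pen down
FD 15: (67,-7) -> (67.523,7.991) [heading=88, draw]
Final: pos=(67.523,7.991), heading=88, 7 segment(s) drawn
Segments drawn: 7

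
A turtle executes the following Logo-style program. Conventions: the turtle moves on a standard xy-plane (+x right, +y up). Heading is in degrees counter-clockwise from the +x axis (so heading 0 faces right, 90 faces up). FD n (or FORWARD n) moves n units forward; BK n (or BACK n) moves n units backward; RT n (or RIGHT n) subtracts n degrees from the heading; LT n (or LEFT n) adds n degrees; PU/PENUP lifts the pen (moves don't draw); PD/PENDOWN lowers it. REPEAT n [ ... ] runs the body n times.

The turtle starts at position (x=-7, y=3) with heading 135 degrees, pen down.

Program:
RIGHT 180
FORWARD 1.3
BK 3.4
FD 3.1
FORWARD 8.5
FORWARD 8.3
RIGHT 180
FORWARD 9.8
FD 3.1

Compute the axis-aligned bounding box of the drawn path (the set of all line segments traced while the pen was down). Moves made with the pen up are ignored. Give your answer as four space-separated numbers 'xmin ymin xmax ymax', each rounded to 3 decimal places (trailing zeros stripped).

Answer: -8.485 -9.587 5.587 4.485

Derivation:
Executing turtle program step by step:
Start: pos=(-7,3), heading=135, pen down
RT 180: heading 135 -> 315
FD 1.3: (-7,3) -> (-6.081,2.081) [heading=315, draw]
BK 3.4: (-6.081,2.081) -> (-8.485,4.485) [heading=315, draw]
FD 3.1: (-8.485,4.485) -> (-6.293,2.293) [heading=315, draw]
FD 8.5: (-6.293,2.293) -> (-0.282,-3.718) [heading=315, draw]
FD 8.3: (-0.282,-3.718) -> (5.587,-9.587) [heading=315, draw]
RT 180: heading 315 -> 135
FD 9.8: (5.587,-9.587) -> (-1.343,-2.657) [heading=135, draw]
FD 3.1: (-1.343,-2.657) -> (-3.535,-0.465) [heading=135, draw]
Final: pos=(-3.535,-0.465), heading=135, 7 segment(s) drawn

Segment endpoints: x in {-8.485, -7, -6.293, -6.081, -3.535, -1.343, -0.282, 5.587}, y in {-9.587, -3.718, -2.657, -0.465, 2.081, 2.293, 3, 4.485}
xmin=-8.485, ymin=-9.587, xmax=5.587, ymax=4.485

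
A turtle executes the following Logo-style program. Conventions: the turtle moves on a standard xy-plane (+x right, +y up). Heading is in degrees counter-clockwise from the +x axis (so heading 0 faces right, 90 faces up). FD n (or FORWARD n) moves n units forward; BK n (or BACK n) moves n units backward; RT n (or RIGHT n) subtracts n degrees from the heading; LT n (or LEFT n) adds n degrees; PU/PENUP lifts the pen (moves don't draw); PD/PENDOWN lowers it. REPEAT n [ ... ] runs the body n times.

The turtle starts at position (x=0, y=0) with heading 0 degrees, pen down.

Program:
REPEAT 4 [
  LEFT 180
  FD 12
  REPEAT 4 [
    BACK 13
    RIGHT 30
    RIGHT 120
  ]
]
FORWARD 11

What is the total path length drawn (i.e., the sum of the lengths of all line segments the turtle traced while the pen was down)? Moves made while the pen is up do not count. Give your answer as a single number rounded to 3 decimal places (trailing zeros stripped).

Answer: 267

Derivation:
Executing turtle program step by step:
Start: pos=(0,0), heading=0, pen down
REPEAT 4 [
  -- iteration 1/4 --
  LT 180: heading 0 -> 180
  FD 12: (0,0) -> (-12,0) [heading=180, draw]
  REPEAT 4 [
    -- iteration 1/4 --
    BK 13: (-12,0) -> (1,0) [heading=180, draw]
    RT 30: heading 180 -> 150
    RT 120: heading 150 -> 30
    -- iteration 2/4 --
    BK 13: (1,0) -> (-10.258,-6.5) [heading=30, draw]
    RT 30: heading 30 -> 0
    RT 120: heading 0 -> 240
    -- iteration 3/4 --
    BK 13: (-10.258,-6.5) -> (-3.758,4.758) [heading=240, draw]
    RT 30: heading 240 -> 210
    RT 120: heading 210 -> 90
    -- iteration 4/4 --
    BK 13: (-3.758,4.758) -> (-3.758,-8.242) [heading=90, draw]
    RT 30: heading 90 -> 60
    RT 120: heading 60 -> 300
  ]
  -- iteration 2/4 --
  LT 180: heading 300 -> 120
  FD 12: (-3.758,-8.242) -> (-9.758,2.151) [heading=120, draw]
  REPEAT 4 [
    -- iteration 1/4 --
    BK 13: (-9.758,2.151) -> (-3.258,-9.108) [heading=120, draw]
    RT 30: heading 120 -> 90
    RT 120: heading 90 -> 330
    -- iteration 2/4 --
    BK 13: (-3.258,-9.108) -> (-14.517,-2.608) [heading=330, draw]
    RT 30: heading 330 -> 300
    RT 120: heading 300 -> 180
    -- iteration 3/4 --
    BK 13: (-14.517,-2.608) -> (-1.517,-2.608) [heading=180, draw]
    RT 30: heading 180 -> 150
    RT 120: heading 150 -> 30
    -- iteration 4/4 --
    BK 13: (-1.517,-2.608) -> (-12.775,-9.108) [heading=30, draw]
    RT 30: heading 30 -> 0
    RT 120: heading 0 -> 240
  ]
  -- iteration 3/4 --
  LT 180: heading 240 -> 60
  FD 12: (-12.775,-9.108) -> (-6.775,1.285) [heading=60, draw]
  REPEAT 4 [
    -- iteration 1/4 --
    BK 13: (-6.775,1.285) -> (-13.275,-9.974) [heading=60, draw]
    RT 30: heading 60 -> 30
    RT 120: heading 30 -> 270
    -- iteration 2/4 --
    BK 13: (-13.275,-9.974) -> (-13.275,3.026) [heading=270, draw]
    RT 30: heading 270 -> 240
    RT 120: heading 240 -> 120
    -- iteration 3/4 --
    BK 13: (-13.275,3.026) -> (-6.775,-8.232) [heading=120, draw]
    RT 30: heading 120 -> 90
    RT 120: heading 90 -> 330
    -- iteration 4/4 --
    BK 13: (-6.775,-8.232) -> (-18.033,-1.732) [heading=330, draw]
    RT 30: heading 330 -> 300
    RT 120: heading 300 -> 180
  ]
  -- iteration 4/4 --
  LT 180: heading 180 -> 0
  FD 12: (-18.033,-1.732) -> (-6.033,-1.732) [heading=0, draw]
  REPEAT 4 [
    -- iteration 1/4 --
    BK 13: (-6.033,-1.732) -> (-19.033,-1.732) [heading=0, draw]
    RT 30: heading 0 -> 330
    RT 120: heading 330 -> 210
    -- iteration 2/4 --
    BK 13: (-19.033,-1.732) -> (-7.775,4.768) [heading=210, draw]
    RT 30: heading 210 -> 180
    RT 120: heading 180 -> 60
    -- iteration 3/4 --
    BK 13: (-7.775,4.768) -> (-14.275,-6.49) [heading=60, draw]
    RT 30: heading 60 -> 30
    RT 120: heading 30 -> 270
    -- iteration 4/4 --
    BK 13: (-14.275,-6.49) -> (-14.275,6.51) [heading=270, draw]
    RT 30: heading 270 -> 240
    RT 120: heading 240 -> 120
  ]
]
FD 11: (-14.275,6.51) -> (-19.775,16.036) [heading=120, draw]
Final: pos=(-19.775,16.036), heading=120, 21 segment(s) drawn

Segment lengths:
  seg 1: (0,0) -> (-12,0), length = 12
  seg 2: (-12,0) -> (1,0), length = 13
  seg 3: (1,0) -> (-10.258,-6.5), length = 13
  seg 4: (-10.258,-6.5) -> (-3.758,4.758), length = 13
  seg 5: (-3.758,4.758) -> (-3.758,-8.242), length = 13
  seg 6: (-3.758,-8.242) -> (-9.758,2.151), length = 12
  seg 7: (-9.758,2.151) -> (-3.258,-9.108), length = 13
  seg 8: (-3.258,-9.108) -> (-14.517,-2.608), length = 13
  seg 9: (-14.517,-2.608) -> (-1.517,-2.608), length = 13
  seg 10: (-1.517,-2.608) -> (-12.775,-9.108), length = 13
  seg 11: (-12.775,-9.108) -> (-6.775,1.285), length = 12
  seg 12: (-6.775,1.285) -> (-13.275,-9.974), length = 13
  seg 13: (-13.275,-9.974) -> (-13.275,3.026), length = 13
  seg 14: (-13.275,3.026) -> (-6.775,-8.232), length = 13
  seg 15: (-6.775,-8.232) -> (-18.033,-1.732), length = 13
  seg 16: (-18.033,-1.732) -> (-6.033,-1.732), length = 12
  seg 17: (-6.033,-1.732) -> (-19.033,-1.732), length = 13
  seg 18: (-19.033,-1.732) -> (-7.775,4.768), length = 13
  seg 19: (-7.775,4.768) -> (-14.275,-6.49), length = 13
  seg 20: (-14.275,-6.49) -> (-14.275,6.51), length = 13
  seg 21: (-14.275,6.51) -> (-19.775,16.036), length = 11
Total = 267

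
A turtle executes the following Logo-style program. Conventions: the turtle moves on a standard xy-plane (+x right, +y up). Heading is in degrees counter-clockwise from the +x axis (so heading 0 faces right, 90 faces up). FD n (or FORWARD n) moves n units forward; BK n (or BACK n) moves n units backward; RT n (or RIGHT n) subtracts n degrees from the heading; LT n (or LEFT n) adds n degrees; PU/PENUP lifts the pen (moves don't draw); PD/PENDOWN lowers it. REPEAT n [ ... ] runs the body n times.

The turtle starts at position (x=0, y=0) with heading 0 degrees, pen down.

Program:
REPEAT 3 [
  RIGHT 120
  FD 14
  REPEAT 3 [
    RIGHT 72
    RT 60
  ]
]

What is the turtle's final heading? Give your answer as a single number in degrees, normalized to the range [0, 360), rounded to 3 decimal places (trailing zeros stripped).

Executing turtle program step by step:
Start: pos=(0,0), heading=0, pen down
REPEAT 3 [
  -- iteration 1/3 --
  RT 120: heading 0 -> 240
  FD 14: (0,0) -> (-7,-12.124) [heading=240, draw]
  REPEAT 3 [
    -- iteration 1/3 --
    RT 72: heading 240 -> 168
    RT 60: heading 168 -> 108
    -- iteration 2/3 --
    RT 72: heading 108 -> 36
    RT 60: heading 36 -> 336
    -- iteration 3/3 --
    RT 72: heading 336 -> 264
    RT 60: heading 264 -> 204
  ]
  -- iteration 2/3 --
  RT 120: heading 204 -> 84
  FD 14: (-7,-12.124) -> (-5.537,1.799) [heading=84, draw]
  REPEAT 3 [
    -- iteration 1/3 --
    RT 72: heading 84 -> 12
    RT 60: heading 12 -> 312
    -- iteration 2/3 --
    RT 72: heading 312 -> 240
    RT 60: heading 240 -> 180
    -- iteration 3/3 --
    RT 72: heading 180 -> 108
    RT 60: heading 108 -> 48
  ]
  -- iteration 3/3 --
  RT 120: heading 48 -> 288
  FD 14: (-5.537,1.799) -> (-1.21,-11.516) [heading=288, draw]
  REPEAT 3 [
    -- iteration 1/3 --
    RT 72: heading 288 -> 216
    RT 60: heading 216 -> 156
    -- iteration 2/3 --
    RT 72: heading 156 -> 84
    RT 60: heading 84 -> 24
    -- iteration 3/3 --
    RT 72: heading 24 -> 312
    RT 60: heading 312 -> 252
  ]
]
Final: pos=(-1.21,-11.516), heading=252, 3 segment(s) drawn

Answer: 252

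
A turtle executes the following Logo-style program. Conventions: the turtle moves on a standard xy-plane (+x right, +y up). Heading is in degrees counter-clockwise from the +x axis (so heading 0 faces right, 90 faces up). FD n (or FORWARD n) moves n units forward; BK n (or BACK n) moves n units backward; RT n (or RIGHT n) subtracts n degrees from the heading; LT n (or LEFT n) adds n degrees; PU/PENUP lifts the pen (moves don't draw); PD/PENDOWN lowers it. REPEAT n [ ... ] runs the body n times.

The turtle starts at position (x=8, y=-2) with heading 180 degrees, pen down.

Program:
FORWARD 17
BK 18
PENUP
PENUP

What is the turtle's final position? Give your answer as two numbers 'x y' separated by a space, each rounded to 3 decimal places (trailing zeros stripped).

Answer: 9 -2

Derivation:
Executing turtle program step by step:
Start: pos=(8,-2), heading=180, pen down
FD 17: (8,-2) -> (-9,-2) [heading=180, draw]
BK 18: (-9,-2) -> (9,-2) [heading=180, draw]
PU: pen up
PU: pen up
Final: pos=(9,-2), heading=180, 2 segment(s) drawn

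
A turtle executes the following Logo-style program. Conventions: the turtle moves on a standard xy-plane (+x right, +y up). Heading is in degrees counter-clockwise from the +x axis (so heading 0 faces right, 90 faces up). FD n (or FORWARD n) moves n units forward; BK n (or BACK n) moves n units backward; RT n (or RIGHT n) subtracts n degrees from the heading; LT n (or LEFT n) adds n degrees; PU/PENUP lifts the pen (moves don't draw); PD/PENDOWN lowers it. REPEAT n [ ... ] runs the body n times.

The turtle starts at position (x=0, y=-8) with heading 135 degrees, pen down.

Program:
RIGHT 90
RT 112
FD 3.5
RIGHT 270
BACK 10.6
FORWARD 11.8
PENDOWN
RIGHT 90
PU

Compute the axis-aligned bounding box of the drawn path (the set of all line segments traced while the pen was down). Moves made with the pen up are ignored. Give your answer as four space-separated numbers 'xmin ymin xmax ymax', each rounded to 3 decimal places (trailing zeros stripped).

Executing turtle program step by step:
Start: pos=(0,-8), heading=135, pen down
RT 90: heading 135 -> 45
RT 112: heading 45 -> 293
FD 3.5: (0,-8) -> (1.368,-11.222) [heading=293, draw]
RT 270: heading 293 -> 23
BK 10.6: (1.368,-11.222) -> (-8.39,-15.364) [heading=23, draw]
FD 11.8: (-8.39,-15.364) -> (2.472,-10.753) [heading=23, draw]
PD: pen down
RT 90: heading 23 -> 293
PU: pen up
Final: pos=(2.472,-10.753), heading=293, 3 segment(s) drawn

Segment endpoints: x in {-8.39, 0, 1.368, 2.472}, y in {-15.364, -11.222, -10.753, -8}
xmin=-8.39, ymin=-15.364, xmax=2.472, ymax=-8

Answer: -8.39 -15.364 2.472 -8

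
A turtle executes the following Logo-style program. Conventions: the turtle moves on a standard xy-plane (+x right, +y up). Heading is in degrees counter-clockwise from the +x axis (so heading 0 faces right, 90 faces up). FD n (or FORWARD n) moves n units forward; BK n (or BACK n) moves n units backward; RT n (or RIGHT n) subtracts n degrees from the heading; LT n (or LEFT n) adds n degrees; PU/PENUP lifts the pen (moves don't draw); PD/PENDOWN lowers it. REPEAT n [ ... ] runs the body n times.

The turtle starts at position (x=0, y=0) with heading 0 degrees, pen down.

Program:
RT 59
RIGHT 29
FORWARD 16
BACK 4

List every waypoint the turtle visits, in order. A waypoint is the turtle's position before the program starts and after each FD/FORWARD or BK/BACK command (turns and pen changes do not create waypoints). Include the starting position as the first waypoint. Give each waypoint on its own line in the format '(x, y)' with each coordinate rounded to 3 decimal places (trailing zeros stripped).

Answer: (0, 0)
(0.558, -15.99)
(0.419, -11.993)

Derivation:
Executing turtle program step by step:
Start: pos=(0,0), heading=0, pen down
RT 59: heading 0 -> 301
RT 29: heading 301 -> 272
FD 16: (0,0) -> (0.558,-15.99) [heading=272, draw]
BK 4: (0.558,-15.99) -> (0.419,-11.993) [heading=272, draw]
Final: pos=(0.419,-11.993), heading=272, 2 segment(s) drawn
Waypoints (3 total):
(0, 0)
(0.558, -15.99)
(0.419, -11.993)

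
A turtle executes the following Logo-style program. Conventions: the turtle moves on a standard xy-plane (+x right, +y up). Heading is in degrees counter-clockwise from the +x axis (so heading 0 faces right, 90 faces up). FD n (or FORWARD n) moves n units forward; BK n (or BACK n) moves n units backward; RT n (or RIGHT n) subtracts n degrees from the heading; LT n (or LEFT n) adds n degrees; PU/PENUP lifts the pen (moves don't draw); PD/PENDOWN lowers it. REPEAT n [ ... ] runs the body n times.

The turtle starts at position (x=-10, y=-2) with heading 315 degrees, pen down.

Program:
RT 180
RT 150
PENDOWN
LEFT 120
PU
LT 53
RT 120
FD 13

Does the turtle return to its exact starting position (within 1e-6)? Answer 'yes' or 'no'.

Answer: no

Derivation:
Executing turtle program step by step:
Start: pos=(-10,-2), heading=315, pen down
RT 180: heading 315 -> 135
RT 150: heading 135 -> 345
PD: pen down
LT 120: heading 345 -> 105
PU: pen up
LT 53: heading 105 -> 158
RT 120: heading 158 -> 38
FD 13: (-10,-2) -> (0.244,6.004) [heading=38, move]
Final: pos=(0.244,6.004), heading=38, 0 segment(s) drawn

Start position: (-10, -2)
Final position: (0.244, 6.004)
Distance = 13; >= 1e-6 -> NOT closed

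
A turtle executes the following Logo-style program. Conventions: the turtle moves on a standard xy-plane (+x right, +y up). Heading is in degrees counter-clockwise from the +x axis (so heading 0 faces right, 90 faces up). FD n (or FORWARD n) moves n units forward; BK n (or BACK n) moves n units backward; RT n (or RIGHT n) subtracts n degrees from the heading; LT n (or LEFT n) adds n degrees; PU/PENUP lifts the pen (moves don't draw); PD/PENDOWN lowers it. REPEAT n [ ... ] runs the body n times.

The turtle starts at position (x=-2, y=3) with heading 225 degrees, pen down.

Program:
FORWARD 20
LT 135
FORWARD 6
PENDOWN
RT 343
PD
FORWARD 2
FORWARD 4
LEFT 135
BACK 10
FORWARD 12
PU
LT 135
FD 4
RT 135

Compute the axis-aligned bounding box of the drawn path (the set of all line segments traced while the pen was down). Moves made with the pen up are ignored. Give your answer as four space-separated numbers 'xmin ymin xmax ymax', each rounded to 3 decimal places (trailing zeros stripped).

Executing turtle program step by step:
Start: pos=(-2,3), heading=225, pen down
FD 20: (-2,3) -> (-16.142,-11.142) [heading=225, draw]
LT 135: heading 225 -> 0
FD 6: (-16.142,-11.142) -> (-10.142,-11.142) [heading=0, draw]
PD: pen down
RT 343: heading 0 -> 17
PD: pen down
FD 2: (-10.142,-11.142) -> (-8.23,-10.557) [heading=17, draw]
FD 4: (-8.23,-10.557) -> (-4.404,-9.388) [heading=17, draw]
LT 135: heading 17 -> 152
BK 10: (-4.404,-9.388) -> (4.425,-14.083) [heading=152, draw]
FD 12: (4.425,-14.083) -> (-6.17,-8.449) [heading=152, draw]
PU: pen up
LT 135: heading 152 -> 287
FD 4: (-6.17,-8.449) -> (-5.001,-12.274) [heading=287, move]
RT 135: heading 287 -> 152
Final: pos=(-5.001,-12.274), heading=152, 6 segment(s) drawn

Segment endpoints: x in {-16.142, -10.142, -8.23, -6.17, -4.404, -2, 4.425}, y in {-14.083, -11.142, -11.142, -10.557, -9.388, -8.449, 3}
xmin=-16.142, ymin=-14.083, xmax=4.425, ymax=3

Answer: -16.142 -14.083 4.425 3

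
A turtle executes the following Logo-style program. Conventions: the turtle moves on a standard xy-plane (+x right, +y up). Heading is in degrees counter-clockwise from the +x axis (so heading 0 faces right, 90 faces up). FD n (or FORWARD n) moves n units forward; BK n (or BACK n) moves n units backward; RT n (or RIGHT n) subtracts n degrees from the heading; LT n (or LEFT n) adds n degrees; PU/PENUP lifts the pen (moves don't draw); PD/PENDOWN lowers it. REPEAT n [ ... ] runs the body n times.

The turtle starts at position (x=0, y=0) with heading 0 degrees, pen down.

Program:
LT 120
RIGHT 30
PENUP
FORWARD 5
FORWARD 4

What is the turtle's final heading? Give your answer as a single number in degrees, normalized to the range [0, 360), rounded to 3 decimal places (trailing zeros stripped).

Executing turtle program step by step:
Start: pos=(0,0), heading=0, pen down
LT 120: heading 0 -> 120
RT 30: heading 120 -> 90
PU: pen up
FD 5: (0,0) -> (0,5) [heading=90, move]
FD 4: (0,5) -> (0,9) [heading=90, move]
Final: pos=(0,9), heading=90, 0 segment(s) drawn

Answer: 90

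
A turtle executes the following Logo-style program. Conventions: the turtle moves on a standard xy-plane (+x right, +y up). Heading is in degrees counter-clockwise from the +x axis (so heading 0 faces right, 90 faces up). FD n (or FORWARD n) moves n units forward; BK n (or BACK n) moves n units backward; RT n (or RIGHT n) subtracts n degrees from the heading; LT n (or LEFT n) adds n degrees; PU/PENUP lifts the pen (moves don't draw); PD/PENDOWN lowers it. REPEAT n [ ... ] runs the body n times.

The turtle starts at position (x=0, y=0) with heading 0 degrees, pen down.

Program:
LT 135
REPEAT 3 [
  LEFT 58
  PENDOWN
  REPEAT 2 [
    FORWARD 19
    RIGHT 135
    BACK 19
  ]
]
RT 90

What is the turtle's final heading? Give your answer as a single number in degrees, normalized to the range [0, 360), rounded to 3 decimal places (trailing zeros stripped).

Executing turtle program step by step:
Start: pos=(0,0), heading=0, pen down
LT 135: heading 0 -> 135
REPEAT 3 [
  -- iteration 1/3 --
  LT 58: heading 135 -> 193
  PD: pen down
  REPEAT 2 [
    -- iteration 1/2 --
    FD 19: (0,0) -> (-18.513,-4.274) [heading=193, draw]
    RT 135: heading 193 -> 58
    BK 19: (-18.513,-4.274) -> (-28.581,-20.387) [heading=58, draw]
    -- iteration 2/2 --
    FD 19: (-28.581,-20.387) -> (-18.513,-4.274) [heading=58, draw]
    RT 135: heading 58 -> 283
    BK 19: (-18.513,-4.274) -> (-22.787,14.239) [heading=283, draw]
  ]
  -- iteration 2/3 --
  LT 58: heading 283 -> 341
  PD: pen down
  REPEAT 2 [
    -- iteration 1/2 --
    FD 19: (-22.787,14.239) -> (-4.822,8.053) [heading=341, draw]
    RT 135: heading 341 -> 206
    BK 19: (-4.822,8.053) -> (12.255,16.382) [heading=206, draw]
    -- iteration 2/2 --
    FD 19: (12.255,16.382) -> (-4.822,8.053) [heading=206, draw]
    RT 135: heading 206 -> 71
    BK 19: (-4.822,8.053) -> (-11.008,-9.912) [heading=71, draw]
  ]
  -- iteration 3/3 --
  LT 58: heading 71 -> 129
  PD: pen down
  REPEAT 2 [
    -- iteration 1/2 --
    FD 19: (-11.008,-9.912) -> (-22.965,4.854) [heading=129, draw]
    RT 135: heading 129 -> 354
    BK 19: (-22.965,4.854) -> (-41.861,6.84) [heading=354, draw]
    -- iteration 2/2 --
    FD 19: (-41.861,6.84) -> (-22.965,4.854) [heading=354, draw]
    RT 135: heading 354 -> 219
    BK 19: (-22.965,4.854) -> (-8.199,16.811) [heading=219, draw]
  ]
]
RT 90: heading 219 -> 129
Final: pos=(-8.199,16.811), heading=129, 12 segment(s) drawn

Answer: 129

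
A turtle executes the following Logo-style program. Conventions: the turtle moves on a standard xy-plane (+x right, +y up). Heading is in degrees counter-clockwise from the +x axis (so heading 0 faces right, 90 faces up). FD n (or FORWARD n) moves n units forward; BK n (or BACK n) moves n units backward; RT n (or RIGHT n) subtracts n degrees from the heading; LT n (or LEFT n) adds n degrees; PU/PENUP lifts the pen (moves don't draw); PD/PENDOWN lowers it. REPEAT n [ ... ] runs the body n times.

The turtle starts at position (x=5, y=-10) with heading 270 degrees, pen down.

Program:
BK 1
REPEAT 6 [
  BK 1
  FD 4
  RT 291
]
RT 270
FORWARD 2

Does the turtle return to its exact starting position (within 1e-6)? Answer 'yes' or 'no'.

Answer: no

Derivation:
Executing turtle program step by step:
Start: pos=(5,-10), heading=270, pen down
BK 1: (5,-10) -> (5,-9) [heading=270, draw]
REPEAT 6 [
  -- iteration 1/6 --
  BK 1: (5,-9) -> (5,-8) [heading=270, draw]
  FD 4: (5,-8) -> (5,-12) [heading=270, draw]
  RT 291: heading 270 -> 339
  -- iteration 2/6 --
  BK 1: (5,-12) -> (4.066,-11.642) [heading=339, draw]
  FD 4: (4.066,-11.642) -> (7.801,-13.075) [heading=339, draw]
  RT 291: heading 339 -> 48
  -- iteration 3/6 --
  BK 1: (7.801,-13.075) -> (7.132,-13.818) [heading=48, draw]
  FD 4: (7.132,-13.818) -> (9.808,-10.846) [heading=48, draw]
  RT 291: heading 48 -> 117
  -- iteration 4/6 --
  BK 1: (9.808,-10.846) -> (10.262,-11.737) [heading=117, draw]
  FD 4: (10.262,-11.737) -> (8.446,-8.173) [heading=117, draw]
  RT 291: heading 117 -> 186
  -- iteration 5/6 --
  BK 1: (8.446,-8.173) -> (9.441,-8.068) [heading=186, draw]
  FD 4: (9.441,-8.068) -> (5.463,-8.486) [heading=186, draw]
  RT 291: heading 186 -> 255
  -- iteration 6/6 --
  BK 1: (5.463,-8.486) -> (5.721,-7.52) [heading=255, draw]
  FD 4: (5.721,-7.52) -> (4.686,-11.384) [heading=255, draw]
  RT 291: heading 255 -> 324
]
RT 270: heading 324 -> 54
FD 2: (4.686,-11.384) -> (5.862,-9.766) [heading=54, draw]
Final: pos=(5.862,-9.766), heading=54, 14 segment(s) drawn

Start position: (5, -10)
Final position: (5.862, -9.766)
Distance = 0.893; >= 1e-6 -> NOT closed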